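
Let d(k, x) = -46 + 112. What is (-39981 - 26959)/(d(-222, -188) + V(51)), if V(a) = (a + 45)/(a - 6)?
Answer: -502050/511 ≈ -982.49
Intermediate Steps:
V(a) = (45 + a)/(-6 + a)
d(k, x) = 66
(-39981 - 26959)/(d(-222, -188) + V(51)) = (-39981 - 26959)/(66 + (45 + 51)/(-6 + 51)) = -66940/(66 + 96/45) = -66940/(66 + (1/45)*96) = -66940/(66 + 32/15) = -66940/1022/15 = -66940*15/1022 = -502050/511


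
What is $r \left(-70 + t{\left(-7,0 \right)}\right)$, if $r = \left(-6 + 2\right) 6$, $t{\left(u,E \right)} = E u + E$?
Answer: $1680$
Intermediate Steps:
$t{\left(u,E \right)} = E + E u$
$r = -24$ ($r = \left(-4\right) 6 = -24$)
$r \left(-70 + t{\left(-7,0 \right)}\right) = - 24 \left(-70 + 0 \left(1 - 7\right)\right) = - 24 \left(-70 + 0 \left(-6\right)\right) = - 24 \left(-70 + 0\right) = \left(-24\right) \left(-70\right) = 1680$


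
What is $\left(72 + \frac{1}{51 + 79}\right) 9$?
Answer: $\frac{84249}{130} \approx 648.07$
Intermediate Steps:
$\left(72 + \frac{1}{51 + 79}\right) 9 = \left(72 + \frac{1}{130}\right) 9 = \frac{9361}{130} \cdot 9 = \frac{84249}{130}$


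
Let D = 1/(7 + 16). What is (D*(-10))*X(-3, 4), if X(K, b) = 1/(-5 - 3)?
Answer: 5/92 ≈ 0.054348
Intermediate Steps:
X(K, b) = -1/8 (X(K, b) = 1/(-8) = -1/8)
D = 1/23 ≈ 0.043478
(D*(-10))*X(-3, 4) = ((1/23)*(-10))*(-1/8) = -10/23*(-1/8) = 5/92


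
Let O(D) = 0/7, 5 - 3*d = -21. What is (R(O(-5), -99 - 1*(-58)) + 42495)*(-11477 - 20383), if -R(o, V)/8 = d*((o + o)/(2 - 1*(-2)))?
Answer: -1353890700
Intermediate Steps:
d = 26/3 (d = 5/3 - 1/3*(-21) = 5/3 + 7 = 26/3 ≈ 8.6667)
O(D) = 0 (O(D) = 0*(1/7) = 0)
R(o, V) = -104*o/3 (R(o, V) = -208*(o + o)/(2 - 1*(-2))/3 = -208*(2*o)/(2 + 2)/3 = -208*(2*o)/4/3 = -208*(2*o)*(1/4)/3 = -208*o/2/3 = -104*o/3)
(R(O(-5), -99 - 1*(-58)) + 42495)*(-11477 - 20383) = (-104/3*0 + 42495)*(-11477 - 20383) = (0 + 42495)*(-31860) = 42495*(-31860) = -1353890700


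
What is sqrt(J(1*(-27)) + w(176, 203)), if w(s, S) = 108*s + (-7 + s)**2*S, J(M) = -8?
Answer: sqrt(5816883) ≈ 2411.8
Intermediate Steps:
w(s, S) = 108*s + S*(-7 + s)**2
sqrt(J(1*(-27)) + w(176, 203)) = sqrt(-8 + (108*176 + 203*(-7 + 176)**2)) = sqrt(-8 + (19008 + 203*169**2)) = sqrt(-8 + (19008 + 203*28561)) = sqrt(-8 + (19008 + 5797883)) = sqrt(-8 + 5816891) = sqrt(5816883)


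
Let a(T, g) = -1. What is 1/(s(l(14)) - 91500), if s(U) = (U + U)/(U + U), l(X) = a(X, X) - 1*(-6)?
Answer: -1/91499 ≈ -1.0929e-5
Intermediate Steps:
l(X) = 5 (l(X) = -1 - 1*(-6) = -1 + 6 = 5)
s(U) = 1 (s(U) = (2*U)/((2*U)) = (2*U)*(1/(2*U)) = 1)
1/(s(l(14)) - 91500) = 1/(1 - 91500) = 1/(-91499) = -1/91499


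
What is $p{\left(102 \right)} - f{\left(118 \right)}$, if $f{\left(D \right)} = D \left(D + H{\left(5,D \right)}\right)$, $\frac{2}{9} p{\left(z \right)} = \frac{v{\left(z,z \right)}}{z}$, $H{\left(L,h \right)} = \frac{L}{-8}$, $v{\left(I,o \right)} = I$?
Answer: $- \frac{55383}{4} \approx -13846.0$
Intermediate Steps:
$H{\left(L,h \right)} = - \frac{L}{8}$ ($H{\left(L,h \right)} = L \left(- \frac{1}{8}\right) = - \frac{L}{8}$)
$p{\left(z \right)} = \frac{9}{2}$ ($p{\left(z \right)} = \frac{9 \frac{z}{z}}{2} = \frac{9}{2} \cdot 1 = \frac{9}{2}$)
$f{\left(D \right)} = D \left(- \frac{5}{8} + D\right)$ ($f{\left(D \right)} = D \left(D - \frac{5}{8}\right) = D \left(- \frac{5}{8} + D\right)$)
$p{\left(102 \right)} - f{\left(118 \right)} = \frac{9}{2} - \frac{1}{8} \cdot 118 \left(-5 + 8 \cdot 118\right) = \frac{9}{2} - \frac{1}{8} \cdot 118 \left(-5 + 944\right) = \frac{9}{2} - \frac{1}{8} \cdot 118 \cdot 939 = \frac{9}{2} - \frac{55401}{4} = - \frac{55383}{4}$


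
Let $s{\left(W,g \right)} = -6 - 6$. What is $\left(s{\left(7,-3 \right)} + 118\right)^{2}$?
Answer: $11236$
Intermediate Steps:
$s{\left(W,g \right)} = -12$
$\left(s{\left(7,-3 \right)} + 118\right)^{2} = \left(-12 + 118\right)^{2} = 106^{2} = 11236$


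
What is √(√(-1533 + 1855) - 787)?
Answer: √(-787 + √322) ≈ 27.732*I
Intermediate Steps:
√(√(-1533 + 1855) - 787) = √(√322 - 787) = √(-787 + √322)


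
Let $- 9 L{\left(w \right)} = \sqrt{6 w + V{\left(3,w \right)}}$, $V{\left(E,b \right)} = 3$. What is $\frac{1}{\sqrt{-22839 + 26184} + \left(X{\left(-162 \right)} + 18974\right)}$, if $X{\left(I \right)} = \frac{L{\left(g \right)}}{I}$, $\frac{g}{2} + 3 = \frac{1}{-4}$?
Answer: $\frac{243}{4610682 + i + 243 \sqrt{3345}} \approx 5.2544 \cdot 10^{-5} - 1.1361 \cdot 10^{-11} i$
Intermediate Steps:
$g = - \frac{13}{2}$ ($g = -6 + \frac{2}{-4} = -6 + 2 \left(- \frac{1}{4}\right) = -6 - \frac{1}{2} = - \frac{13}{2} \approx -6.5$)
$L{\left(w \right)} = - \frac{\sqrt{3 + 6 w}}{9}$ ($L{\left(w \right)} = - \frac{\sqrt{6 w + 3}}{9} = - \frac{\sqrt{3 + 6 w}}{9}$)
$X{\left(I \right)} = - \frac{2 i}{3 I}$ ($X{\left(I \right)} = \frac{\left(- \frac{1}{9}\right) \sqrt{3 + 6 \left(- \frac{13}{2}\right)}}{I} = \frac{\left(- \frac{1}{9}\right) \sqrt{3 - 39}}{I} = \frac{\left(- \frac{1}{9}\right) \sqrt{-36}}{I} = \frac{\left(- \frac{1}{9}\right) 6 i}{I} = \frac{\left(- \frac{2}{3}\right) i}{I} = - \frac{2 i}{3 I}$)
$\frac{1}{\sqrt{-22839 + 26184} + \left(X{\left(-162 \right)} + 18974\right)} = \frac{1}{\sqrt{-22839 + 26184} + \left(- \frac{2 i}{3 \left(-162\right)} + 18974\right)} = \frac{1}{\sqrt{3345} + \left(\left(- \frac{2}{3}\right) i \left(- \frac{1}{162}\right) + 18974\right)} = \frac{1}{\sqrt{3345} + \left(\frac{i}{243} + 18974\right)} = \frac{1}{\sqrt{3345} + \left(18974 + \frac{i}{243}\right)} = \frac{1}{18974 + \sqrt{3345} + \frac{i}{243}}$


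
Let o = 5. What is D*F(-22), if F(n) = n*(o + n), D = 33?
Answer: 12342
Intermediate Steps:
F(n) = n*(5 + n)
D*F(-22) = 33*(-22*(5 - 22)) = 33*(-22*(-17)) = 33*374 = 12342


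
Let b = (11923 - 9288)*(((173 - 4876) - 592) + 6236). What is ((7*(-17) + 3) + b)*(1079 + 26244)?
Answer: 67745165337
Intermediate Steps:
b = 2479535 (b = 2635*((-4703 - 592) + 6236) = 2635*(-5295 + 6236) = 2635*941 = 2479535)
((7*(-17) + 3) + b)*(1079 + 26244) = ((7*(-17) + 3) + 2479535)*(1079 + 26244) = ((-119 + 3) + 2479535)*27323 = (-116 + 2479535)*27323 = 2479419*27323 = 67745165337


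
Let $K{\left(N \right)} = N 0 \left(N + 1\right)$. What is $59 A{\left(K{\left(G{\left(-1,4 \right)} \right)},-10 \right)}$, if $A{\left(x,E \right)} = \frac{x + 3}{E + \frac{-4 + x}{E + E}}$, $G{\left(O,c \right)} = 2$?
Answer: $- \frac{885}{49} \approx -18.061$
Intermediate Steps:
$K{\left(N \right)} = 0$ ($K{\left(N \right)} = 0 \left(1 + N\right) = 0$)
$A{\left(x,E \right)} = \frac{3 + x}{E + \frac{-4 + x}{2 E}}$
$59 A{\left(K{\left(G{\left(-1,4 \right)} \right)},-10 \right)} = 59 \cdot 2 \left(-10\right) \frac{1}{-4 + 0 + 2 \left(-10\right)^{2}} \left(3 + 0\right) = 59 \cdot 2 \left(-10\right) \frac{1}{-4 + 0 + 2 \cdot 100} \cdot 3 = 59 \cdot 2 \left(-10\right) \frac{1}{-4 + 0 + 200} \cdot 3 = 59 \cdot 2 \left(-10\right) \frac{1}{196} \cdot 3 = 59 \left(- \frac{15}{49}\right) = - \frac{885}{49}$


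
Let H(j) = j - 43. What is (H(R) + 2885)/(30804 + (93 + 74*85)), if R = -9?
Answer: 2833/37187 ≈ 0.076182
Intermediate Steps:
H(j) = -43 + j
(H(R) + 2885)/(30804 + (93 + 74*85)) = ((-43 - 9) + 2885)/(30804 + (93 + 74*85)) = (-52 + 2885)/(30804 + (93 + 6290)) = 2833/(30804 + 6383) = 2833/37187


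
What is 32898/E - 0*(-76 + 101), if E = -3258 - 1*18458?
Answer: -16449/10858 ≈ -1.5149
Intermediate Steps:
E = -21716 (E = -3258 - 18458 = -21716)
32898/E - 0*(-76 + 101) = 32898/(-21716) - 0*(-76 + 101) = 32898*(-1/21716) - 0*25 = -16449/10858 - 1*0 = -16449/10858 + 0 = -16449/10858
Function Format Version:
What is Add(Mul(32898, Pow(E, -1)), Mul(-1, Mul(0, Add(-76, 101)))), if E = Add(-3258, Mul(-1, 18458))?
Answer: Rational(-16449, 10858) ≈ -1.5149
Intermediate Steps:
E = -21716 (E = Add(-3258, -18458) = -21716)
Add(Mul(32898, Pow(E, -1)), Mul(-1, Mul(0, Add(-76, 101)))) = Add(Mul(32898, Pow(-21716, -1)), Mul(-1, Mul(0, Add(-76, 101)))) = Add(Mul(32898, Rational(-1, 21716)), Mul(-1, Mul(0, 25))) = Add(Rational(-16449, 10858), Mul(-1, 0)) = Add(Rational(-16449, 10858), 0) = Rational(-16449, 10858)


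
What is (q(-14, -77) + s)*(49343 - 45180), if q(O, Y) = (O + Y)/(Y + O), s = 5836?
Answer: 24299431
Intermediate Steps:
q(O, Y) = 1 (q(O, Y) = (O + Y)/(O + Y) = 1)
(q(-14, -77) + s)*(49343 - 45180) = (1 + 5836)*(49343 - 45180) = 5837*4163 = 24299431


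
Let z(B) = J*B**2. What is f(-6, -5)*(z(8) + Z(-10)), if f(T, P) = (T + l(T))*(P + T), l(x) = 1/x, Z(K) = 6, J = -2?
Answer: -24827/3 ≈ -8275.7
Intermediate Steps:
f(T, P) = (P + T)*(T + 1/T) (f(T, P) = (T + 1/T)*(P + T) = (P + T)*(T + 1/T))
z(B) = -2*B**2
f(-6, -5)*(z(8) + Z(-10)) = (1 + (-6)**2 - 5*(-6) - 5/(-6))*(-2*8**2 + 6) = (1 + 36 + 30 - 5*(-1/6))*(-2*64 + 6) = (1 + 36 + 30 + 5/6)*(-128 + 6) = (407/6)*(-122) = -24827/3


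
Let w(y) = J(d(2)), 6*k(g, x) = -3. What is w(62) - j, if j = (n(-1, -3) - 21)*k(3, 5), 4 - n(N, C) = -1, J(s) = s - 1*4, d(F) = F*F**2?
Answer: -4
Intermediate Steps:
d(F) = F**3
k(g, x) = -1/2 (k(g, x) = (1/6)*(-3) = -1/2)
J(s) = -4 + s (J(s) = s - 4 = -4 + s)
n(N, C) = 5 (n(N, C) = 4 - 1*(-1) = 4 + 1 = 5)
j = 8 (j = (5 - 21)*(-1/2) = -16*(-1/2) = 8)
w(y) = 4 (w(y) = -4 + 2**3 = -4 + 8 = 4)
w(62) - j = 4 - 1*8 = 4 - 8 = -4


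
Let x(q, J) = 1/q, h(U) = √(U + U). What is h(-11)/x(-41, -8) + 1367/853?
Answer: 1367/853 - 41*I*√22 ≈ 1.6026 - 192.31*I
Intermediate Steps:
h(U) = √2*√U (h(U) = √(2*U) = √2*√U)
h(-11)/x(-41, -8) + 1367/853 = (√2*√(-11))/(1/(-41)) + 1367/853 = (√2*(I*√11))/(-1/41) + 1367*(1/853) = (I*√22)*(-41) + 1367/853 = -41*I*√22 + 1367/853 = 1367/853 - 41*I*√22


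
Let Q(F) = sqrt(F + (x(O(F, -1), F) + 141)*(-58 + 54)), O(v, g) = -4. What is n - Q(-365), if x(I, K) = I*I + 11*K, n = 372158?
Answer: 372158 - sqrt(15067) ≈ 3.7204e+5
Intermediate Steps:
x(I, K) = I**2 + 11*K
Q(F) = sqrt(-628 - 43*F) (Q(F) = sqrt(F + (((-4)**2 + 11*F) + 141)*(-58 + 54)) = sqrt(F + ((16 + 11*F) + 141)*(-4)) = sqrt(F + (157 + 11*F)*(-4)) = sqrt(F + (-628 - 44*F)) = sqrt(-628 - 43*F))
n - Q(-365) = 372158 - sqrt(-628 - 43*(-365)) = 372158 - sqrt(-628 + 15695) = 372158 - sqrt(15067)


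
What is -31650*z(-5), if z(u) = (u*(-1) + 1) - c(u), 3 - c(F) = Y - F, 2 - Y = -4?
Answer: -443100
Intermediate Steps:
Y = 6 (Y = 2 - 1*(-4) = 2 + 4 = 6)
c(F) = -3 + F (c(F) = 3 - (6 - F) = 3 + (-6 + F) = -3 + F)
z(u) = 4 - 2*u (z(u) = (u*(-1) + 1) - (-3 + u) = (-u + 1) + (3 - u) = (1 - u) + (3 - u) = 4 - 2*u)
-31650*z(-5) = -31650*(4 - 2*(-5)) = -31650*(4 + 10) = -31650*14 = -443100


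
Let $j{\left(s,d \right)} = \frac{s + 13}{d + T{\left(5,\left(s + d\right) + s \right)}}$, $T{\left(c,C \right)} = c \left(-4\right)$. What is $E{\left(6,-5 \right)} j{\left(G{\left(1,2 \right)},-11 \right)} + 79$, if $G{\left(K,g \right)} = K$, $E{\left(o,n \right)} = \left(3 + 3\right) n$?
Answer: $\frac{2869}{31} \approx 92.548$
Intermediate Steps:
$E{\left(o,n \right)} = 6 n$
$T{\left(c,C \right)} = - 4 c$
$j{\left(s,d \right)} = \frac{13 + s}{-20 + d}$ ($j{\left(s,d \right)} = \frac{s + 13}{d - 20} = \frac{13 + s}{d - 20} = \frac{13 + s}{-20 + d}$)
$E{\left(6,-5 \right)} j{\left(G{\left(1,2 \right)},-11 \right)} + 79 = 6 \left(-5\right) \frac{13 + 1}{-20 - 11} + 79 = - 30 \frac{1}{-31} \cdot 14 + 79 = - 30 \left(\left(- \frac{1}{31}\right) 14\right) + 79 = \left(-30\right) \left(- \frac{14}{31}\right) + 79 = \frac{420}{31} + 79 = \frac{2869}{31}$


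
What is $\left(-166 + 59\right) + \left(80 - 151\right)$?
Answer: $-178$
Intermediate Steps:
$\left(-166 + 59\right) + \left(80 - 151\right) = -107 + \left(80 - 151\right) = -107 - 71 = -178$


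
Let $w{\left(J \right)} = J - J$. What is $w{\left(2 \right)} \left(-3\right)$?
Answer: $0$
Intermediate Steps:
$w{\left(J \right)} = 0$
$w{\left(2 \right)} \left(-3\right) = 0 \left(-3\right) = 0$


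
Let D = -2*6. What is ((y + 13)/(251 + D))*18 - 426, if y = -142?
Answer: -104136/239 ≈ -435.72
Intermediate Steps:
D = -12
((y + 13)/(251 + D))*18 - 426 = ((-142 + 13)/(251 - 12))*18 - 426 = -129/239*18 - 426 = -2322/239 - 426 = -104136/239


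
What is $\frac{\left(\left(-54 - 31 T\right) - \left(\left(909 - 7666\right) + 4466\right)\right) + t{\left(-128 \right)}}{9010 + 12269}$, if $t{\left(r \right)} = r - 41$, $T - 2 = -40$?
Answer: $\frac{1082}{7093} \approx 0.15254$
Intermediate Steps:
$T = -38$ ($T = 2 - 40 = -38$)
$t{\left(r \right)} = -41 + r$ ($t{\left(r \right)} = r - 41 = -41 + r$)
$\frac{\left(\left(-54 - 31 T\right) - \left(\left(909 - 7666\right) + 4466\right)\right) + t{\left(-128 \right)}}{9010 + 12269} = \frac{\left(\left(-54 - -1178\right) - \left(\left(909 - 7666\right) + 4466\right)\right) - 169}{9010 + 12269} = \frac{\left(\left(-54 + 1178\right) - \left(-6757 + 4466\right)\right) - 169}{21279} = \left(\left(1124 - -2291\right) - 169\right) \frac{1}{21279} = \left(\left(1124 + 2291\right) - 169\right) \frac{1}{21279} = \left(3415 - 169\right) \frac{1}{21279} = 3246 \cdot \frac{1}{21279} = \frac{1082}{7093}$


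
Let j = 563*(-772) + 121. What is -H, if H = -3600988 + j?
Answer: 4035503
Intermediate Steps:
j = -434515 (j = -434636 + 121 = -434515)
H = -4035503 (H = -3600988 - 434515 = -4035503)
-H = -1*(-4035503) = 4035503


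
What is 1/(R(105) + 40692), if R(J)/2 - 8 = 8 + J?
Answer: 1/40934 ≈ 2.4430e-5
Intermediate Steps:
R(J) = 32 + 2*J (R(J) = 16 + 2*(8 + J) = 16 + (16 + 2*J) = 32 + 2*J)
1/(R(105) + 40692) = 1/((32 + 2*105) + 40692) = 1/((32 + 210) + 40692) = 1/(242 + 40692) = 1/40934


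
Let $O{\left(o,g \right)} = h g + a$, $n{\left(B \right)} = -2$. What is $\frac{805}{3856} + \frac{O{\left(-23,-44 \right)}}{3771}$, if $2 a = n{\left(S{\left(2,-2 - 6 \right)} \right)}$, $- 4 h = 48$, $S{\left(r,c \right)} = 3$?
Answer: $\frac{5067767}{14540976} \approx 0.34852$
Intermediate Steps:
$h = -12$ ($h = \left(- \frac{1}{4}\right) 48 = -12$)
$a = -1$ ($a = \frac{1}{2} \left(-2\right) = -1$)
$O{\left(o,g \right)} = -1 - 12 g$ ($O{\left(o,g \right)} = - 12 g - 1 = -1 - 12 g$)
$\frac{805}{3856} + \frac{O{\left(-23,-44 \right)}}{3771} = \frac{805}{3856} + \frac{-1 - -528}{3771} = 805 \cdot \frac{1}{3856} + \left(-1 + 528\right) \frac{1}{3771} = \frac{805}{3856} + 527 \cdot \frac{1}{3771} = \frac{805}{3856} + \frac{527}{3771} = \frac{5067767}{14540976}$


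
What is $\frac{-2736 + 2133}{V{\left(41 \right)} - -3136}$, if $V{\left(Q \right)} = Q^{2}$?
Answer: $- \frac{603}{4817} \approx -0.12518$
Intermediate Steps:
$\frac{-2736 + 2133}{V{\left(41 \right)} - -3136} = \frac{-2736 + 2133}{41^{2} - -3136} = - \frac{603}{1681 + 3136} = - \frac{603}{4817}$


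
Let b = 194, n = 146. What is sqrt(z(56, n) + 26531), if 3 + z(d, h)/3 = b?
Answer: 44*sqrt(14) ≈ 164.63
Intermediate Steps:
z(d, h) = 573 (z(d, h) = -9 + 3*194 = -9 + 582 = 573)
sqrt(z(56, n) + 26531) = sqrt(573 + 26531) = sqrt(27104) = 44*sqrt(14)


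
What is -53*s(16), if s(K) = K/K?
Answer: -53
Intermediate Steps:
s(K) = 1
-53*s(16) = -53*1 = -53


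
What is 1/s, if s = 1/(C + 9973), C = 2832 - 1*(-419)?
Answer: 13224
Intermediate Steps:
C = 3251 (C = 2832 + 419 = 3251)
s = 1/13224 (s = 1/(3251 + 9973) = 1/13224 ≈ 7.5620e-5)
1/s = 1/(1/13224) = 13224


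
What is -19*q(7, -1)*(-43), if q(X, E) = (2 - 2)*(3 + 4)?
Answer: 0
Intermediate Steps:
q(X, E) = 0 (q(X, E) = 0*7 = 0)
-19*q(7, -1)*(-43) = -19*0*(-43) = 0*(-43) = 0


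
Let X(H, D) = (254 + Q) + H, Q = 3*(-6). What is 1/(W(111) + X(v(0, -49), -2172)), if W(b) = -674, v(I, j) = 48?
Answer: -1/390 ≈ -0.0025641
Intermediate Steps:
Q = -18
X(H, D) = 236 + H (X(H, D) = (254 - 18) + H = 236 + H)
1/(W(111) + X(v(0, -49), -2172)) = 1/(-674 + (236 + 48)) = 1/(-674 + 284) = 1/(-390) = -1/390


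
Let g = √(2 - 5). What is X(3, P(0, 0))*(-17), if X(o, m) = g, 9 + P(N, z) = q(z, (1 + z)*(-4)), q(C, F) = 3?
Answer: -17*I*√3 ≈ -29.445*I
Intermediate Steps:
g = I*√3 (g = √(-3) = I*√3 ≈ 1.732*I)
P(N, z) = -6 (P(N, z) = -9 + 3 = -6)
X(o, m) = I*√3
X(3, P(0, 0))*(-17) = (I*√3)*(-17) = -17*I*√3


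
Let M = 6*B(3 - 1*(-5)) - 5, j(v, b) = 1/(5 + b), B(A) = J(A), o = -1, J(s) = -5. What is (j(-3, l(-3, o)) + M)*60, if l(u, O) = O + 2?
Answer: -2090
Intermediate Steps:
l(u, O) = 2 + O
B(A) = -5
M = -35 (M = 6*(-5) - 5 = -30 - 5 = -35)
(j(-3, l(-3, o)) + M)*60 = (1/(5 + (2 - 1)) - 35)*60 = (1/(5 + 1) - 35)*60 = (1/6 - 35)*60 = -209/6*60 = -2090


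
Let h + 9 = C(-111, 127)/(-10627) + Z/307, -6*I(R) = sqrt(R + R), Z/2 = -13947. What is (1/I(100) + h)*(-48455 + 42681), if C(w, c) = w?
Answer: 1880925895188/3262489 + 8661*sqrt(2)/5 ≈ 5.7898e+5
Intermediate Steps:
Z = -27894 (Z = 2*(-13947) = -27894)
I(R) = -sqrt(2)*sqrt(R)/6 (I(R) = -sqrt(R + R)/6 = -sqrt(2)*sqrt(R)/6)
h = -325757862/3262489 (h = -9 + (-111/(-10627) - 27894/307) = -9 + (-111*(-1/10627) - 27894*1/307) = -9 + (111/10627 - 27894/307) = -9 - 296395461/3262489 = -325757862/3262489 ≈ -99.849)
(1/I(100) + h)*(-48455 + 42681) = (1/(-sqrt(2)*sqrt(100)/6) - 325757862/3262489)*(-48455 + 42681) = (1/(-1/6*sqrt(2)*10) - 325757862/3262489)*(-5774) = (1/(-5*sqrt(2)/3) - 325757862/3262489)*(-5774) = (-3*sqrt(2)/10 - 325757862/3262489)*(-5774) = (-325757862/3262489 - 3*sqrt(2)/10)*(-5774) = 1880925895188/3262489 + 8661*sqrt(2)/5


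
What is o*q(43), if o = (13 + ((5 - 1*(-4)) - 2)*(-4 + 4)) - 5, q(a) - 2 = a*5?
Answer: 1736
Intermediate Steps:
q(a) = 2 + 5*a (q(a) = 2 + a*5 = 2 + 5*a)
o = 8 (o = (13 + ((5 + 4) - 2)*0) - 5 = (13 + (9 - 2)*0) - 5 = (13 + 7*0) - 5 = (13 + 0) - 5 = 13 - 5 = 8)
o*q(43) = 8*(2 + 5*43) = 8*(2 + 215) = 8*217 = 1736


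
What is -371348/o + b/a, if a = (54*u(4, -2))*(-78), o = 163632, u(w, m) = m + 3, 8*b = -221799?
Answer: 165142165/38289888 ≈ 4.3129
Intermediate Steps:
b = -221799/8 (b = (⅛)*(-221799) = -221799/8 ≈ -27725.)
u(w, m) = 3 + m
a = -4212 (a = (54*(3 - 2))*(-78) = (54*1)*(-78) = 54*(-78) = -4212)
-371348/o + b/a = -371348/163632 - 221799/8/(-4212) = -371348*1/163632 - 221799/8*(-1/4212) = -92837/40908 + 73933/11232 = 165142165/38289888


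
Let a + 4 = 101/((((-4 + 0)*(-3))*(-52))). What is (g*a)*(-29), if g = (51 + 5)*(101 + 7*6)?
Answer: 5799101/6 ≈ 9.6652e+5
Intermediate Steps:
a = -2597/624 (a = -4 + 101/((((-4 + 0)*(-3))*(-52))) = -4 + 101/((-4*(-3)*(-52))) = -4 + 101/((12*(-52))) = -4 + 101/(-624) = -4 + 101*(-1/624) = -4 - 101/624 = -2597/624 ≈ -4.1619)
g = 8008 (g = 56*(101 + 42) = 56*143 = 8008)
(g*a)*(-29) = (8008*(-2597/624))*(-29) = -199969/6*(-29) = 5799101/6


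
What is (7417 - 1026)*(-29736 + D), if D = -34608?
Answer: -411222504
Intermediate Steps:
(7417 - 1026)*(-29736 + D) = (7417 - 1026)*(-29736 - 34608) = 6391*(-64344) = -411222504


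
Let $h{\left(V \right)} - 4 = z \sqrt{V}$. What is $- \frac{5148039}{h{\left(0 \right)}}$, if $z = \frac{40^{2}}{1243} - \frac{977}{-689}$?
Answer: $- \frac{5148039}{4} \approx -1.287 \cdot 10^{6}$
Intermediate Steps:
$z = \frac{2316811}{856427}$ ($z = 1600 \cdot \frac{1}{1243} - - \frac{977}{689} = \frac{1600}{1243} + \frac{977}{689} = \frac{2316811}{856427} \approx 2.7052$)
$h{\left(V \right)} = 4 + \frac{2316811 \sqrt{V}}{856427}$
$- \frac{5148039}{h{\left(0 \right)}} = - \frac{5148039}{4 + \frac{2316811 \sqrt{0}}{856427}} = - \frac{5148039}{4 + \frac{2316811}{856427} \cdot 0} = - \frac{5148039}{4 + 0} = - \frac{5148039}{4}$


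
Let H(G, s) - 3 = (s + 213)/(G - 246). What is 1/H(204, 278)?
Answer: -42/365 ≈ -0.11507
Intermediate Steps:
H(G, s) = 3 + (213 + s)/(-246 + G) (H(G, s) = 3 + (s + 213)/(G - 246) = 3 + (213 + s)/(-246 + G))
1/H(204, 278) = 1/((-525 + 278 + 3*204)/(-246 + 204)) = 1/((-525 + 278 + 612)/(-42)) = 1/(-1/42*365) = 1/(-365/42) = -42/365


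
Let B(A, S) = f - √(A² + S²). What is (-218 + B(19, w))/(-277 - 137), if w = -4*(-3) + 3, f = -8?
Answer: 113/207 + √586/414 ≈ 0.60437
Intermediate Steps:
w = 15 (w = 12 + 3 = 15)
B(A, S) = -8 - √(A² + S²)
(-218 + B(19, w))/(-277 - 137) = (-218 + (-8 - √(19² + 15²)))/(-277 - 137) = (-218 + (-8 - √(361 + 225)))/(-414) = (-218 + (-8 - √586))*(-1/414) = (-226 - √586)*(-1/414) = 113/207 + √586/414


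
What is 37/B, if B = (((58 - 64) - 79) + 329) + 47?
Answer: 37/291 ≈ 0.12715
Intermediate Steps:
B = 291 (B = ((-6 - 79) + 329) + 47 = (-85 + 329) + 47 = 244 + 47 = 291)
37/B = 37/291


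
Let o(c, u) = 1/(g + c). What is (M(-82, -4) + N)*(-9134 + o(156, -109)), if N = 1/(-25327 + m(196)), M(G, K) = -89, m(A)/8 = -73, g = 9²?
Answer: 4992102822560/6140907 ≈ 8.1293e+5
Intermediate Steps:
g = 81
m(A) = -584 (m(A) = 8*(-73) = -584)
o(c, u) = 1/(81 + c)
N = -1/25911 (N = 1/(-25327 - 584) = 1/(-25911) = -1/25911 ≈ -3.8594e-5)
(M(-82, -4) + N)*(-9134 + o(156, -109)) = (-89 - 1/25911)*(-9134 + 1/(81 + 156)) = -2306080*(-9134 + 1/237)/25911 = -2306080/25911*(-2164757/237) = 4992102822560/6140907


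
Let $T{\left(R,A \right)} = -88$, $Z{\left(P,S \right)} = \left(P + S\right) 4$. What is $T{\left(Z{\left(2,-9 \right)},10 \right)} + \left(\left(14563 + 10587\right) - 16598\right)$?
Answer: $8464$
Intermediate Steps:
$Z{\left(P,S \right)} = 4 P + 4 S$
$T{\left(Z{\left(2,-9 \right)},10 \right)} + \left(\left(14563 + 10587\right) - 16598\right) = -88 + \left(\left(14563 + 10587\right) - 16598\right) = -88 + \left(25150 - 16598\right) = -88 + 8552 = 8464$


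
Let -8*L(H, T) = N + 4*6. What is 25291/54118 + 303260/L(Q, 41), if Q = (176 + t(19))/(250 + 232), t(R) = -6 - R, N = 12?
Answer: -32823421741/487062 ≈ -67391.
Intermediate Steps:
Q = 151/482 (Q = (176 + (-6 - 1*19))/(250 + 232) = (176 + (-6 - 19))/482 = (176 - 25)*(1/482) = 151*(1/482) = 151/482 ≈ 0.31328)
L(H, T) = -9/2 (L(H, T) = -(12 + 4*6)/8 = -(12 + 24)/8 = -1/8*36 = -9/2)
25291/54118 + 303260/L(Q, 41) = 25291/54118 + 303260/(-9/2) = 25291*(1/54118) + 303260*(-2/9) = 25291/54118 - 606520/9 = -32823421741/487062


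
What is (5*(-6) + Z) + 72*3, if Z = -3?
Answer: 183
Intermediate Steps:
(5*(-6) + Z) + 72*3 = (5*(-6) - 3) + 72*3 = (-30 - 3) + 216 = -33 + 216 = 183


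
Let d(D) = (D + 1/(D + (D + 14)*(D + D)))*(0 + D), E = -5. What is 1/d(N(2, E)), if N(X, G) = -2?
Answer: 25/101 ≈ 0.24752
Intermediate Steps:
d(D) = D*(D + 1/(D + 2*D*(14 + D))) (d(D) = (D + 1/(D + (14 + D)*(2*D)))*D = (D + 1/(D + 2*D*(14 + D)))*D = D*(D + 1/(D + 2*D*(14 + D))))
1/d(N(2, E)) = 1/((1 + 2*(-2)³ + 29*(-2)²)/(29 + 2*(-2))) = 1/((1 + 2*(-8) + 29*4)/(29 - 4)) = 1/((1 - 16 + 116)/25) = 1/((1/25)*101) = 1/(101/25) = 25/101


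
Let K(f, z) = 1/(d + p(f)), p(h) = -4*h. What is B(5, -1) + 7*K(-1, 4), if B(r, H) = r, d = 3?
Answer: 6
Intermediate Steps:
K(f, z) = 1/(3 - 4*f)
B(5, -1) + 7*K(-1, 4) = 5 + 7*(-1/(-3 + 4*(-1))) = 5 + 7*(-1/(-3 - 4)) = 5 + 7*(-1/(-7)) = 5 + 7*(-1*(-⅐)) = 5 + 7*(⅐) = 5 + 1 = 6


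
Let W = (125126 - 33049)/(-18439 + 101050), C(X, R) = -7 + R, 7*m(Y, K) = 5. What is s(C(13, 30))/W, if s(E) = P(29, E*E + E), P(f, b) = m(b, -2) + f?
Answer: 17183088/644539 ≈ 26.659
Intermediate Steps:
m(Y, K) = 5/7 (m(Y, K) = (⅐)*5 = 5/7)
P(f, b) = 5/7 + f
s(E) = 208/7 (s(E) = 5/7 + 29 = 208/7)
W = 92077/82611 ≈ 1.1146
s(C(13, 30))/W = 208/(7*(92077/82611)) = (208/7)*(82611/92077) = 17183088/644539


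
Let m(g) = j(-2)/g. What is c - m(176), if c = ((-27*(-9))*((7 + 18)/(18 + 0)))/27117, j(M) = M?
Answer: 6313/265144 ≈ 0.023810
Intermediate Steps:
m(g) = -2/g
c = 75/6026 (c = (243*(25/18))*(1/27117) = (675/2)*(1/27117) = 75/6026 ≈ 0.012446)
c - m(176) = 75/6026 - (-2)/176 = 75/6026 - 1*(-1/88) = 75/6026 + 1/88 = 6313/265144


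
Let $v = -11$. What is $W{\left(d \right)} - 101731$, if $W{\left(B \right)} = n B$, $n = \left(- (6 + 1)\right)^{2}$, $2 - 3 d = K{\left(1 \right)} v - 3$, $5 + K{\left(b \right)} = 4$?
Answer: $-101829$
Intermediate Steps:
$K{\left(b \right)} = -1$ ($K{\left(b \right)} = -5 + 4 = -1$)
$d = -2$ ($d = \frac{2}{3} - \frac{\left(-1\right) \left(-11\right) - 3}{3} = \frac{2}{3} - \frac{11 - 3}{3} = \frac{2}{3} - \frac{8}{3} = -2$)
$n = 49$ ($n = \left(\left(-1\right) 7\right)^{2} = \left(-7\right)^{2} = 49$)
$W{\left(B \right)} = 49 B$
$W{\left(d \right)} - 101731 = 49 \left(-2\right) - 101731 = -98 - 101731 = -101829$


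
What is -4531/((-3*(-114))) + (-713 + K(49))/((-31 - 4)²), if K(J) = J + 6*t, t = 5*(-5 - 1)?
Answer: -5839123/418950 ≈ -13.938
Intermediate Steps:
t = -30 (t = 5*(-6) = -30)
K(J) = -180 + J (K(J) = J + 6*(-30) = J - 180 = -180 + J)
-4531/((-3*(-114))) + (-713 + K(49))/((-31 - 4)²) = -4531/((-3*(-114))) + (-713 + (-180 + 49))/((-31 - 4)²) = -4531/342 + (-713 - 131)/((-35)²) = -4531*1/342 - 844/1225 = -4531/342 - 844*1/1225 = -4531/342 - 844/1225 = -5839123/418950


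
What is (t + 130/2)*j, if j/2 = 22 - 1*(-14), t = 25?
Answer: 6480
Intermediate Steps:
j = 72 (j = 2*(22 - 1*(-14)) = 2*(22 + 14) = 2*36 = 72)
(t + 130/2)*j = (25 + 130/2)*72 = (25 + 130*(1/2))*72 = (25 + 65)*72 = 90*72 = 6480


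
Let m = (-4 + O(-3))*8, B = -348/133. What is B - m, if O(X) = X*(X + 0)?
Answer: -5668/133 ≈ -42.617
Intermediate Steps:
B = -348/133 (B = -348*1/133 = -348/133 ≈ -2.6165)
O(X) = X**2 (O(X) = X*X = X**2)
m = 40 (m = (-4 + (-3)**2)*8 = (-4 + 9)*8 = 5*8 = 40)
B - m = -348/133 - 1*40 = -348/133 - 40 = -5668/133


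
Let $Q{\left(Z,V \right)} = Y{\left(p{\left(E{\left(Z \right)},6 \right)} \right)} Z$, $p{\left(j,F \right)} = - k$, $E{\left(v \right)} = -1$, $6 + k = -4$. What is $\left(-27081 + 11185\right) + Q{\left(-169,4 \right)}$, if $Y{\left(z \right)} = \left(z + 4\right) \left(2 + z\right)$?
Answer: $-44288$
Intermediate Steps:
$k = -10$ ($k = -6 - 4 = -10$)
$p{\left(j,F \right)} = 10$ ($p{\left(j,F \right)} = \left(-1\right) \left(-10\right) = 10$)
$Y{\left(z \right)} = \left(2 + z\right) \left(4 + z\right)$ ($Y{\left(z \right)} = \left(4 + z\right) \left(2 + z\right) = \left(2 + z\right) \left(4 + z\right)$)
$Q{\left(Z,V \right)} = 168 Z$ ($Q{\left(Z,V \right)} = \left(8 + 10^{2} + 6 \cdot 10\right) Z = \left(8 + 100 + 60\right) Z = 168 Z$)
$\left(-27081 + 11185\right) + Q{\left(-169,4 \right)} = \left(-27081 + 11185\right) + 168 \left(-169\right) = -15896 - 28392 = -44288$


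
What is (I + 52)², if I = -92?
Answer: 1600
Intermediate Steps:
(I + 52)² = (-92 + 52)² = (-40)² = 1600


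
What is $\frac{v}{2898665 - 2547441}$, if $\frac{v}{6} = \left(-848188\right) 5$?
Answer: $- \frac{3180705}{43903} \approx -72.448$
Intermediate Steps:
$v = -25445640$ ($v = 6 \left(\left(-848188\right) 5\right) = 6 \left(-4240940\right) = -25445640$)
$\frac{v}{2898665 - 2547441} = - \frac{25445640}{2898665 - 2547441} = - \frac{25445640}{351224} = \left(-25445640\right) \frac{1}{351224} = - \frac{3180705}{43903}$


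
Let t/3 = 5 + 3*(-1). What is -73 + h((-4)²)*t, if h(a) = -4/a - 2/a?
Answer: -301/4 ≈ -75.250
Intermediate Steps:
t = 6 (t = 3*(5 + 3*(-1)) = 3*(5 - 3) = 3*2 = 6)
h(a) = -6/a
-73 + h((-4)²)*t = -73 - 6/((-4)²)*6 = -73 - 6/16*6 = -73 - 6*1/16*6 = -73 - 3/8*6 = -73 - 9/4 = -301/4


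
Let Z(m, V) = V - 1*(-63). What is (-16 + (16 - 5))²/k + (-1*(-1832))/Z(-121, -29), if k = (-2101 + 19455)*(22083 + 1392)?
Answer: 14926591913/277021902 ≈ 53.882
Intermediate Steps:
Z(m, V) = 63 + V (Z(m, V) = V + 63 = 63 + V)
k = 407385150 (k = 17354*23475 = 407385150)
(-16 + (16 - 5))²/k + (-1*(-1832))/Z(-121, -29) = (-16 + (16 - 5))²/407385150 + (-1*(-1832))/(63 - 29) = (-16 + 11)²*(1/407385150) + 1832/34 = (-5)²*(1/407385150) + 1832*(1/34) = 25*(1/407385150) + 916/17 = 1/16295406 + 916/17 = 14926591913/277021902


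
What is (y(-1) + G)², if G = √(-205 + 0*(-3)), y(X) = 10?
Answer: (10 + I*√205)² ≈ -105.0 + 286.36*I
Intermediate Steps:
G = I*√205 (G = √(-205 + 0) = √(-205) = I*√205 ≈ 14.318*I)
(y(-1) + G)² = (10 + I*√205)²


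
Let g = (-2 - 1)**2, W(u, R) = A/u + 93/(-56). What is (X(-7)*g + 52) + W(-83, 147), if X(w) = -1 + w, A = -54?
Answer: -97655/4648 ≈ -21.010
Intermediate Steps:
W(u, R) = -93/56 - 54/u (W(u, R) = -54/u + 93/(-56) = -54/u + 93*(-1/56) = -54/u - 93/56 = -93/56 - 54/u)
g = 9 (g = (-3)**2 = 9)
(X(-7)*g + 52) + W(-83, 147) = ((-1 - 7)*9 + 52) + (-93/56 - 54/(-83)) = (-8*9 + 52) + (-93/56 - 54*(-1/83)) = (-72 + 52) + (-93/56 + 54/83) = -20 - 4695/4648 = -97655/4648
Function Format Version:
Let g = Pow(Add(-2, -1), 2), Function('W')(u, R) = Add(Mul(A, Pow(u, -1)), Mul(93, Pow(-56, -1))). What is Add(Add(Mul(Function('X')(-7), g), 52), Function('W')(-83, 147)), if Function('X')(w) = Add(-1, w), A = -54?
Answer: Rational(-97655, 4648) ≈ -21.010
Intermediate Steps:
Function('W')(u, R) = Add(Rational(-93, 56), Mul(-54, Pow(u, -1))) (Function('W')(u, R) = Add(Mul(-54, Pow(u, -1)), Mul(93, Pow(-56, -1))) = Add(Mul(-54, Pow(u, -1)), Mul(93, Rational(-1, 56))) = Add(Mul(-54, Pow(u, -1)), Rational(-93, 56)) = Add(Rational(-93, 56), Mul(-54, Pow(u, -1))))
g = 9 (g = Pow(-3, 2) = 9)
Add(Add(Mul(Function('X')(-7), g), 52), Function('W')(-83, 147)) = Add(Add(Mul(Add(-1, -7), 9), 52), Add(Rational(-93, 56), Mul(-54, Pow(-83, -1)))) = Add(Add(Mul(-8, 9), 52), Add(Rational(-93, 56), Mul(-54, Rational(-1, 83)))) = Add(Add(-72, 52), Add(Rational(-93, 56), Rational(54, 83))) = Add(-20, Rational(-4695, 4648)) = Rational(-97655, 4648)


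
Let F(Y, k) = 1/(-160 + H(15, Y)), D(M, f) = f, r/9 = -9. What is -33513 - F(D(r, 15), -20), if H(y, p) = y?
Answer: -4859384/145 ≈ -33513.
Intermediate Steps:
r = -81 (r = 9*(-9) = -81)
F(Y, k) = -1/145 (F(Y, k) = 1/(-160 + 15) = 1/(-145) = -1/145)
-33513 - F(D(r, 15), -20) = -33513 - 1*(-1/145) = -33513 + 1/145 = -4859384/145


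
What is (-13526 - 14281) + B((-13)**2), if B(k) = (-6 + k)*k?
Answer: -260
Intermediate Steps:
B(k) = k*(-6 + k)
(-13526 - 14281) + B((-13)**2) = (-13526 - 14281) + (-13)**2*(-6 + (-13)**2) = -27807 + 169*(-6 + 169) = -27807 + 169*163 = -27807 + 27547 = -260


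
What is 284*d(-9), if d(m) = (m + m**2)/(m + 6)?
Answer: -6816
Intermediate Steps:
d(m) = (m + m**2)/(6 + m)
284*d(-9) = 284*(-9*(1 - 9)/(6 - 9)) = 284*(-9*(-8)/(-3)) = 284*(-9*(-1/3)*(-8)) = 284*(-24) = -6816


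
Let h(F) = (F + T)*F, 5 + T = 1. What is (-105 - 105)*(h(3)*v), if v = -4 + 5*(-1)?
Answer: -5670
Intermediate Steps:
T = -4 (T = -5 + 1 = -4)
h(F) = F*(-4 + F) (h(F) = (F - 4)*F = (-4 + F)*F = F*(-4 + F))
v = -9 (v = -4 - 5 = -9)
(-105 - 105)*(h(3)*v) = (-105 - 105)*((3*(-4 + 3))*(-9)) = -210*3*(-1)*(-9) = -(-630)*(-9) = -210*27 = -5670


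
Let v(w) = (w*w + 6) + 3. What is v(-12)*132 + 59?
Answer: 20255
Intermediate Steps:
v(w) = 9 + w² (v(w) = (w² + 6) + 3 = (6 + w²) + 3 = 9 + w²)
v(-12)*132 + 59 = (9 + (-12)²)*132 + 59 = (9 + 144)*132 + 59 = 153*132 + 59 = 20196 + 59 = 20255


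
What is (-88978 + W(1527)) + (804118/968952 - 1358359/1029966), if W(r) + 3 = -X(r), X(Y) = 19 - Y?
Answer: -7274788222720643/83165634636 ≈ -87474.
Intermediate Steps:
W(r) = -22 + r (W(r) = -3 - (19 - r) = -3 + (-19 + r) = -22 + r)
(-88978 + W(1527)) + (804118/968952 - 1358359/1029966) = (-88978 + (-22 + 1527)) + (804118/968952 - 1358359/1029966) = (-88978 + 1505) + (804118*(1/968952) - 1358359*1/1029966) = -87473 + (402059/484476 - 1358359/1029966) = -87473 - 40664205815/83165634636 = -7274788222720643/83165634636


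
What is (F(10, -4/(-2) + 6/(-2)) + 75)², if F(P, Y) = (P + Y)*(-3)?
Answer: 2304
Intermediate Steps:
F(P, Y) = -3*P - 3*Y
(F(10, -4/(-2) + 6/(-2)) + 75)² = ((-3*10 - 3*(-4/(-2) + 6/(-2))) + 75)² = ((-30 - 3*(-4*(-½) + 6*(-½))) + 75)² = ((-30 - 3*(2 - 3)) + 75)² = ((-30 - 3*(-1)) + 75)² = ((-30 + 3) + 75)² = (-27 + 75)² = 48² = 2304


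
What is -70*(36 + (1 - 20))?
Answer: -1190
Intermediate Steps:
-70*(36 + (1 - 20)) = -70*(36 - 19) = -70*17 = -1190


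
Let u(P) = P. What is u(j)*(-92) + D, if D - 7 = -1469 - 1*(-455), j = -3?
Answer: -731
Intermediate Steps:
D = -1007 (D = 7 + (-1469 - 1*(-455)) = 7 + (-1469 + 455) = 7 - 1014 = -1007)
u(j)*(-92) + D = -3*(-92) - 1007 = 276 - 1007 = -731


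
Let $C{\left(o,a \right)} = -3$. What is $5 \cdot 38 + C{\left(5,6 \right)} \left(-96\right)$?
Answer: $478$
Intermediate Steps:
$5 \cdot 38 + C{\left(5,6 \right)} \left(-96\right) = 5 \cdot 38 - -288 = 190 + 288 = 478$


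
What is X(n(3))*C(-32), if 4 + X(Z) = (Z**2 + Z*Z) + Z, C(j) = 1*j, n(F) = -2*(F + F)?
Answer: -8704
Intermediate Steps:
n(F) = -4*F
C(j) = j
X(Z) = -4 + Z + 2*Z**2 (X(Z) = -4 + ((Z**2 + Z*Z) + Z) = -4 + ((Z**2 + Z**2) + Z) = -4 + (2*Z**2 + Z) = -4 + (Z + 2*Z**2) = -4 + Z + 2*Z**2)
X(n(3))*C(-32) = (-4 - 4*3 + 2*(-4*3)**2)*(-32) = (-4 - 12 + 2*(-12)**2)*(-32) = (-4 - 12 + 2*144)*(-32) = (-4 - 12 + 288)*(-32) = 272*(-32) = -8704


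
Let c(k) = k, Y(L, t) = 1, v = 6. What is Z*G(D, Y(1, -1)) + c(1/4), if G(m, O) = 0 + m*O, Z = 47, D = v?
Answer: 1129/4 ≈ 282.25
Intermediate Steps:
D = 6
G(m, O) = O*m (G(m, O) = 0 + O*m = O*m)
Z*G(D, Y(1, -1)) + c(1/4) = 47*(1*6) + 1/4 = 47*6 + 1/4 = 282 + 1/4 = 1129/4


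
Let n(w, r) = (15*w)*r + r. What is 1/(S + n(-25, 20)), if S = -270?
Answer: -1/7750 ≈ -0.00012903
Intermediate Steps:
n(w, r) = r + 15*r*w (n(w, r) = 15*r*w + r = r + 15*r*w)
1/(S + n(-25, 20)) = 1/(-270 + 20*(1 + 15*(-25))) = 1/(-270 + 20*(1 - 375)) = 1/(-270 + 20*(-374)) = 1/(-270 - 7480) = 1/(-7750) = -1/7750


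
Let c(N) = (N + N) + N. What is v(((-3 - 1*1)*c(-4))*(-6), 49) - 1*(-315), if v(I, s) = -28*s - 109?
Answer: -1166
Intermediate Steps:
c(N) = 3*N (c(N) = 2*N + N = 3*N)
v(I, s) = -109 - 28*s
v(((-3 - 1*1)*c(-4))*(-6), 49) - 1*(-315) = (-109 - 28*49) - 1*(-315) = (-109 - 1372) + 315 = -1481 + 315 = -1166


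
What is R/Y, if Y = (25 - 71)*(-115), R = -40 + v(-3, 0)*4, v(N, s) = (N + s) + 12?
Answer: -2/2645 ≈ -0.00075614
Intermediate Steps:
v(N, s) = 12 + N + s
R = -4 (R = -40 + (12 - 3 + 0)*4 = -40 + 9*4 = -40 + 36 = -4)
Y = 5290 (Y = -46*(-115) = 5290)
R/Y = -4/5290 = -4*1/5290 = -2/2645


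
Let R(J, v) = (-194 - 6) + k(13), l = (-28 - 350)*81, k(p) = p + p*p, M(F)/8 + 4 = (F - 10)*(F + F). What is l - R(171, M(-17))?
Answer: -30600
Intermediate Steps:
M(F) = -32 + 16*F*(-10 + F) (M(F) = -32 + 8*((F - 10)*(F + F)) = -32 + 8*((-10 + F)*(2*F)) = -32 + 8*(2*F*(-10 + F)) = -32 + 16*F*(-10 + F))
k(p) = p + p**2
l = -30618 (l = -378*81 = -30618)
R(J, v) = -18 (R(J, v) = (-194 - 6) + 13*(1 + 13) = -200 + 13*14 = -200 + 182 = -18)
l - R(171, M(-17)) = -30618 - 1*(-18) = -30618 + 18 = -30600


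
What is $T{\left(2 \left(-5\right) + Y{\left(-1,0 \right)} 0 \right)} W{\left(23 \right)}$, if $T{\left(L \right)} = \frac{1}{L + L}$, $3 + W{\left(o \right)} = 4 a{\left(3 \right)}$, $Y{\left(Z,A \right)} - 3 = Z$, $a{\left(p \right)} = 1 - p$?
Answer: $\frac{11}{20} \approx 0.55$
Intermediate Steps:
$Y{\left(Z,A \right)} = 3 + Z$
$W{\left(o \right)} = -11$ ($W{\left(o \right)} = -3 + 4 \left(1 - 3\right) = -3 + 4 \left(-2\right) = -3 - 8 = -11$)
$T{\left(L \right)} = \frac{1}{2 L}$
$T{\left(2 \left(-5\right) + Y{\left(-1,0 \right)} 0 \right)} W{\left(23 \right)} = \frac{1}{2 \left(2 \left(-5\right) + \left(3 - 1\right) 0\right)} \left(-11\right) = \frac{1}{2 \left(-10 + 2 \cdot 0\right)} \left(-11\right) = \frac{1}{2 \left(-10 + 0\right)} \left(-11\right) = \frac{1}{2 \left(-10\right)} \left(-11\right) = \frac{1}{2} \left(- \frac{1}{10}\right) \left(-11\right) = \left(- \frac{1}{20}\right) \left(-11\right) = \frac{11}{20}$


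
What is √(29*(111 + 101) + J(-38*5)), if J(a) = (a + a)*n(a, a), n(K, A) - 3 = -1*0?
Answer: 4*√313 ≈ 70.767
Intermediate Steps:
n(K, A) = 3 (n(K, A) = 3 - 1*0 = 3 + 0 = 3)
J(a) = 6*a (J(a) = (a + a)*3 = (2*a)*3 = 6*a)
√(29*(111 + 101) + J(-38*5)) = √(29*(111 + 101) + 6*(-38*5)) = √(29*212 + 6*(-190)) = √(6148 - 1140) = √5008 = 4*√313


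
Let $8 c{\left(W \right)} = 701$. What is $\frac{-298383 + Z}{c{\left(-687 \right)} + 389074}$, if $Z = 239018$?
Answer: $- \frac{474920}{3113293} \approx -0.15255$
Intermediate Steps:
$c{\left(W \right)} = \frac{701}{8}$ ($c{\left(W \right)} = \frac{1}{8} \cdot 701 = \frac{701}{8}$)
$\frac{-298383 + Z}{c{\left(-687 \right)} + 389074} = \frac{-298383 + 239018}{\frac{701}{8} + 389074} = - \frac{59365}{\frac{3113293}{8}} = \left(-59365\right) \frac{8}{3113293} = - \frac{474920}{3113293}$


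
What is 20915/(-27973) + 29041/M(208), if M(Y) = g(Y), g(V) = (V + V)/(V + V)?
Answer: 812342978/27973 ≈ 29040.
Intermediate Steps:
g(V) = 1 (g(V) = (2*V)/((2*V)) = (2*V)*(1/(2*V)) = 1)
M(Y) = 1
20915/(-27973) + 29041/M(208) = 20915/(-27973) + 29041/1 = 20915*(-1/27973) + 29041*1 = -20915/27973 + 29041 = 812342978/27973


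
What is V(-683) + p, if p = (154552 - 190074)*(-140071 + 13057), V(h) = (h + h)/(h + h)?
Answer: 4511791309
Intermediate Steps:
V(h) = 1 (V(h) = (2*h)/((2*h)) = (2*h)*(1/(2*h)) = 1)
p = 4511791308 (p = -35522*(-127014) = 4511791308)
V(-683) + p = 1 + 4511791308 = 4511791309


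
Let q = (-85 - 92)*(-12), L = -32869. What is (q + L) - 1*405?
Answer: -31150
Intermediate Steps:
q = 2124 (q = -177*(-12) = 2124)
(q + L) - 1*405 = (2124 - 32869) - 1*405 = -30745 - 405 = -31150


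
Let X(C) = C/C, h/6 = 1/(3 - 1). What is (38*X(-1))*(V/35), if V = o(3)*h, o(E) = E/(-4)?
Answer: -171/70 ≈ -2.4429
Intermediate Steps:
o(E) = -E/4 (o(E) = E*(-¼) = -E/4)
h = 3 (h = 6/(3 - 1) = 6/2 = 6*(½) = 3)
X(C) = 1
V = -9/4 (V = -¼*3*3 = -¾*3 = -9/4 ≈ -2.2500)
(38*X(-1))*(V/35) = (38*1)*(-9/4/35) = 38*(-9/4*1/35) = 38*(-9/140) = -171/70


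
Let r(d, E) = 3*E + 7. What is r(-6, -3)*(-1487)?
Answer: 2974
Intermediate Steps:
r(d, E) = 7 + 3*E
r(-6, -3)*(-1487) = (7 + 3*(-3))*(-1487) = (7 - 9)*(-1487) = -2*(-1487) = 2974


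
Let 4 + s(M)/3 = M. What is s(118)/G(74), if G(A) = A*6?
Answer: 57/74 ≈ 0.77027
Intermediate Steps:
G(A) = 6*A
s(M) = -12 + 3*M
s(118)/G(74) = (-12 + 3*118)/((6*74)) = (-12 + 354)/444 = 342*(1/444) = 57/74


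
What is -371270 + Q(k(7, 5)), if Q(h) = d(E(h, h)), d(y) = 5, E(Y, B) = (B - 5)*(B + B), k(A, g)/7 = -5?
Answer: -371265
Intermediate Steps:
k(A, g) = -35 (k(A, g) = 7*(-5) = -35)
E(Y, B) = 2*B*(-5 + B) (E(Y, B) = (-5 + B)*(2*B) = 2*B*(-5 + B))
Q(h) = 5
-371270 + Q(k(7, 5)) = -371270 + 5 = -371265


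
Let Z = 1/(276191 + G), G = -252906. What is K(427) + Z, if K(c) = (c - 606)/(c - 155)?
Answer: -4167743/6333520 ≈ -0.65804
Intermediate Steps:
K(c) = (-606 + c)/(-155 + c)
Z = 1/23285 (Z = 1/(276191 - 252906) = 1/23285 ≈ 4.2946e-5)
K(427) + Z = (-606 + 427)/(-155 + 427) + 1/23285 = -179/272 + 1/23285 = -4167743/6333520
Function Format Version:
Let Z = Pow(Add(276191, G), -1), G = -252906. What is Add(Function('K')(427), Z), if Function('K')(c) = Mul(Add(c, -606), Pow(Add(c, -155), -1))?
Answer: Rational(-4167743, 6333520) ≈ -0.65804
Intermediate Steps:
Function('K')(c) = Mul(Pow(Add(-155, c), -1), Add(-606, c)) (Function('K')(c) = Mul(Add(-606, c), Pow(Add(-155, c), -1)) = Mul(Pow(Add(-155, c), -1), Add(-606, c)))
Z = Rational(1, 23285) (Z = Pow(Add(276191, -252906), -1) = Pow(23285, -1) = Rational(1, 23285) ≈ 4.2946e-5)
Add(Function('K')(427), Z) = Add(Mul(Pow(Add(-155, 427), -1), Add(-606, 427)), Rational(1, 23285)) = Add(Mul(Pow(272, -1), -179), Rational(1, 23285)) = Add(Mul(Rational(1, 272), -179), Rational(1, 23285)) = Add(Rational(-179, 272), Rational(1, 23285)) = Rational(-4167743, 6333520)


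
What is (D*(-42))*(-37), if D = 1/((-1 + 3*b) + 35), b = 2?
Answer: 777/20 ≈ 38.850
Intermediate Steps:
D = 1/40 (D = 1/((-1 + 3*2) + 35) = 1/((-1 + 6) + 35) = 1/(5 + 35) = 1/40 ≈ 0.025000)
(D*(-42))*(-37) = ((1/40)*(-42))*(-37) = -21/20*(-37) = 777/20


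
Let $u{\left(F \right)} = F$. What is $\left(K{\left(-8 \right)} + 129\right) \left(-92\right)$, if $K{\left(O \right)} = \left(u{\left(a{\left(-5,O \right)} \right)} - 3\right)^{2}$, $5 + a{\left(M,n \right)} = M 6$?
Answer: $-144716$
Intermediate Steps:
$a{\left(M,n \right)} = -5 + 6 M$ ($a{\left(M,n \right)} = -5 + M 6 = -5 + 6 M$)
$K{\left(O \right)} = 1444$ ($K{\left(O \right)} = \left(\left(-5 + 6 \left(-5\right)\right) - 3\right)^{2} = \left(\left(-5 - 30\right) - 3\right)^{2} = \left(-35 - 3\right)^{2} = \left(-38\right)^{2} = 1444$)
$\left(K{\left(-8 \right)} + 129\right) \left(-92\right) = \left(1444 + 129\right) \left(-92\right) = 1573 \left(-92\right) = -144716$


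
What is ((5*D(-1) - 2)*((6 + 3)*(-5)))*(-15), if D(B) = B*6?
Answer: -21600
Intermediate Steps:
D(B) = 6*B
((5*D(-1) - 2)*((6 + 3)*(-5)))*(-15) = ((5*(6*(-1)) - 2)*((6 + 3)*(-5)))*(-15) = ((5*(-6) - 2)*(9*(-5)))*(-15) = ((-30 - 2)*(-45))*(-15) = -32*(-45)*(-15) = 1440*(-15) = -21600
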